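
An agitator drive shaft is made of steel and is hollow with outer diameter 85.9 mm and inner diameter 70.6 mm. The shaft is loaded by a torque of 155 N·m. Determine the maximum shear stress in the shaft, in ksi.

0.332 ksi

J = π(d_o⁴ − d_i⁴)/32 = π(0.0859⁴ − 0.0706⁴)/32 = 2.906×10^-6 m⁴.
τ_max = T·r/J = 155.0 × 0.0430 / 2.906×10^-6 = 2.291×10^6 Pa.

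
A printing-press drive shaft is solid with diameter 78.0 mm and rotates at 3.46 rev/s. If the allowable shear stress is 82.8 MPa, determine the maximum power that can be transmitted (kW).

J = πd⁴/32 = π(0.0780)⁴/32 = 3.634×10^-6 m⁴.
T_max = τ_allow·J/r = 8.28×10^7 × 3.634×10^-6 / 0.0390 = 7715 N·m.
ω = 2π·3.46 = 21.74 rad/s, so P_max = T_max·ω = 1.677×10^5 W.

168 kW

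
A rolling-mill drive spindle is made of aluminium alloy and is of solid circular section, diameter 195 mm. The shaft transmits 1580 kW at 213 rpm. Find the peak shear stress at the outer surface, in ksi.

ω = 2π·213/60 = 22.31 rad/s, so T = P/ω = 1580×10³ / 22.31 = 70840 N·m.
J = πd⁴/32 = π(0.195)⁴/32 = 1.420×10^-4 m⁴.
τ_max = T·r/J = 70840 × 0.0975 / 1.420×10^-4 = 4.865×10^7 Pa.

7.06 ksi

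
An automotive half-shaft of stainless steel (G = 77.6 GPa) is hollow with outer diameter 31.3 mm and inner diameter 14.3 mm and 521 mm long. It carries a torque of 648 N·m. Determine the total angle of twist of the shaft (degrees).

J = π(d_o⁴ − d_i⁴)/32 = π(0.0313⁴ − 0.0143⁴)/32 = 9.012×10^-8 m⁴.
θ = T·L/(G·J) = 648.0 × 0.521 / (77.6×10⁹ × 9.012×10^-8) = 0.04827 rad.

2.77°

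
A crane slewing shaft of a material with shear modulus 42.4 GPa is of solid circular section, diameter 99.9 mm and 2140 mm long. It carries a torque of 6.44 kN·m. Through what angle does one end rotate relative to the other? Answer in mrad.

33.2 mrad

J = πd⁴/32 = π(0.0999)⁴/32 = 9.778×10^-6 m⁴.
θ = T·L/(G·J) = 6440 × 2.14 / (42.4×10⁹ × 9.778×10^-6) = 0.03324 rad.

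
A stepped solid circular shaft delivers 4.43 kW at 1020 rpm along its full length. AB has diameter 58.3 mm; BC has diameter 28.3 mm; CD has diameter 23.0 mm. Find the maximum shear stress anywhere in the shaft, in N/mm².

17.4 N/mm²

ω = 2π·1020/60 = 106.8 rad/s, so T = P/ω = 4.43×10³ / 106.8 = 41.47 N·m.
Under the same torque, τ_max = 16T/(πd³) is largest where d is smallest — segment CD (d = 23.0 mm).
τ_max = 16·41.47/(π·(0.0230)³) = 1.736×10^7 Pa.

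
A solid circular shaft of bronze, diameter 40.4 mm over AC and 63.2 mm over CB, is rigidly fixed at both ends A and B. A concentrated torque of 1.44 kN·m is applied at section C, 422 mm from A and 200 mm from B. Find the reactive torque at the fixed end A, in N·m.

106 N·m

Compatibility: T_A·a/J_AC = T_B·b/J_CB with T_A + T_B = T₀.
J_AC = 2.62×10^-7 m⁴, J_CB = 1.57×10^-6 m⁴, so T_A = T₀·(J_AC/a)/((J_AC/a)+(J_CB/b)) = 105.6 N·m, T_B = 1334 N·m.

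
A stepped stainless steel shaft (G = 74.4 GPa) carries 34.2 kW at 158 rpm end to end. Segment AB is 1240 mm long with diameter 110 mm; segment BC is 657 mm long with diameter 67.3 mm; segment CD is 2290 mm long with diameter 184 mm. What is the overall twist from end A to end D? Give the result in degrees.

0.689°

ω = 2π·158/60 = 16.55 rad/s, so T = P/ω = 34.2×10³ / 16.55 = 2067 N·m.
J_AB = π(0.110)⁴/32 = 1.44×10^-5 m⁴; J_BC = π(0.0673)⁴/32 = 2.01×10^-6 m⁴; J_CD = π(0.184)⁴/32 = 1.13×10^-4 m⁴.
θ = (T/G)·Σ L_i/J_i = (2067/74.4×10⁹)·(1.24/1.44×10^-5 + 0.657/2.01×10^-6 + 2.29/1.13×10^-4) = 0.01203 rad.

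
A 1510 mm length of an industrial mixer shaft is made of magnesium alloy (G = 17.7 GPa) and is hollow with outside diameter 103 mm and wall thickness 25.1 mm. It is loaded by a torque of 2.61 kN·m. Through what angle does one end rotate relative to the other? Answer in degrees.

J = π(d_o⁴ − d_i⁴)/32 = π(0.103⁴ − 0.0528⁴)/32 = 1.029×10^-5 m⁴.
θ = T·L/(G·J) = 2610 × 1.51 / (17.7×10⁹ × 1.029×10^-5) = 0.02165 rad.

1.24°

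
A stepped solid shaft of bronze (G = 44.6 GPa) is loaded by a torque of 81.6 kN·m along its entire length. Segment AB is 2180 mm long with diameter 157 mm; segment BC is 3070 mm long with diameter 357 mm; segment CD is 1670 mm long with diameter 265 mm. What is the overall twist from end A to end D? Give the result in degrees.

J_AB = π(0.157)⁴/32 = 5.96×10^-5 m⁴; J_BC = π(0.357)⁴/32 = 1.59×10^-3 m⁴; J_CD = π(0.265)⁴/32 = 4.84×10^-4 m⁴.
θ = (T/G)·Σ L_i/J_i = (81600/44.6×10⁹)·(2.18/5.96×10^-5 + 3.07/1.59×10^-3 + 1.67/4.84×10^-4) = 0.07670 rad.

4.39°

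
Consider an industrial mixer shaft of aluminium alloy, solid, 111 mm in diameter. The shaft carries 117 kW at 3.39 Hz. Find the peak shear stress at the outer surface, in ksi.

ω = 2π·3.39 = 21.30 rad/s, so T = P/ω = 117×10³ / 21.30 = 5493 N·m.
J = πd⁴/32 = π(0.111)⁴/32 = 1.490×10^-5 m⁴.
τ_max = T·r/J = 5493 × 0.0555 / 1.490×10^-5 = 2.046×10^7 Pa.

2.97 ksi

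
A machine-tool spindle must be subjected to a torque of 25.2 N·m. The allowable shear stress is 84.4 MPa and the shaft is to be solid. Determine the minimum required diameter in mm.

For a solid shaft τ_max = 16T/(πd³), so d = (16T/(π τ_allow))^(1/3) = (16·25.20/(π·8.44×10^7))^(1/3) = 0.01150 m.

11.5 mm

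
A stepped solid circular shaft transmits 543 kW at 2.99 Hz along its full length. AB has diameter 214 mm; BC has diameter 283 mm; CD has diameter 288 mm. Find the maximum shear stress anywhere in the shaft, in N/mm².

15.0 N/mm²

ω = 2π·2.99 = 18.79 rad/s, so T = P/ω = 543×10³ / 18.79 = 28900 N·m.
Under the same torque, τ_max = 16T/(πd³) is largest where d is smallest — segment AB (d = 214 mm).
τ_max = 16·28900/(π·(0.214)³) = 1.502×10^7 Pa.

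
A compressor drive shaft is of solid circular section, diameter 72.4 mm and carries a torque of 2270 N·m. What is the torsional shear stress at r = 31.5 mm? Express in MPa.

J = πd⁴/32 = π(0.0724)⁴/32 = 2.697×10^-6 m⁴.
Shear stress varies linearly with radius: τ = T·r/J = 2270 × 0.0315 / 2.697×10^-6 = 2.651×10^7 Pa.

26.5 MPa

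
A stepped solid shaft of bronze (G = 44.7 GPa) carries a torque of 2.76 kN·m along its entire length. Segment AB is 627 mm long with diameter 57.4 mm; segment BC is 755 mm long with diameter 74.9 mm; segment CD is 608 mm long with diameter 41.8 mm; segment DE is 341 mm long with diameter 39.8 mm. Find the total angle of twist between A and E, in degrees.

J_AB = π(0.0574)⁴/32 = 1.07×10^-6 m⁴; J_BC = π(0.0749)⁴/32 = 3.09×10^-6 m⁴; J_CD = π(0.0418)⁴/32 = 3.00×10^-7 m⁴; J_DE = π(0.0398)⁴/32 = 2.46×10^-7 m⁴.
θ = (T/G)·Σ L_i/J_i = (2760/44.7×10⁹)·(0.627/1.07×10^-6 + 0.755/3.09×10^-6 + 0.608/3.00×10^-7 + 0.341/2.46×10^-7) = 0.2621 rad.

15.0°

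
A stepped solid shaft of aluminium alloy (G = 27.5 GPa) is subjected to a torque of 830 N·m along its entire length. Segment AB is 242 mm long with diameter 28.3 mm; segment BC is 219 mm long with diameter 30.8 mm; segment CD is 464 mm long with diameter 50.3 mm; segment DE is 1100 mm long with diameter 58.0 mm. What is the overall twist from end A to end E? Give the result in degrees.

J_AB = π(0.0283)⁴/32 = 6.30×10^-8 m⁴; J_BC = π(0.0308)⁴/32 = 8.83×10^-8 m⁴; J_CD = π(0.0503)⁴/32 = 6.28×10^-7 m⁴; J_DE = π(0.0580)⁴/32 = 1.11×10^-6 m⁴.
θ = (T/G)·Σ L_i/J_i = (830.0/27.5×10⁹)·(0.242/6.30×10^-8 + 0.219/8.83×10^-8 + 0.464/6.28×10^-7 + 1.10/1.11×10^-6) = 0.2430 rad.

13.9°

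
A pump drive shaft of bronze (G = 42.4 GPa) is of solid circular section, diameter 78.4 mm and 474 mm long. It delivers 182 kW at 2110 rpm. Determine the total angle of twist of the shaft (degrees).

ω = 2π·2110/60 = 221.0 rad/s, so T = P/ω = 182×10³ / 221.0 = 823.7 N·m.
J = πd⁴/32 = π(0.0784)⁴/32 = 3.709×10^-6 m⁴.
θ = T·L/(G·J) = 823.7 × 0.474 / (42.4×10⁹ × 3.709×10^-6) = 2.483×10^-3 rad.

0.142°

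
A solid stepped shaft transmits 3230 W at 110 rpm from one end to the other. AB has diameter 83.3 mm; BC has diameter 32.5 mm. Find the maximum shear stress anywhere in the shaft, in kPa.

41600 kPa

ω = 2π·110/60 = 11.52 rad/s, so T = P/ω = 3230 / 11.52 = 280.4 N·m.
Under the same torque, τ_max = 16T/(πd³) is largest where d is smallest — segment BC (d = 32.5 mm).
τ_max = 16·280.4/(π·(0.0325)³) = 4.160×10^7 Pa.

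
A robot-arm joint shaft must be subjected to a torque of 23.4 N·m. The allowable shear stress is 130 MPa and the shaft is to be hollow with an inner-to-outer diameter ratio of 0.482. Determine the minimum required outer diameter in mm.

For a hollow shaft with d_i/d_o = 0.482: τ_max = 16T/(π d_o³ (1−k⁴)), so d_o = [16T/(π τ_allow (1−k⁴))]^(1/3) = [16·23.40/(π·1.30×10^8·0.9460)]^(1/3) = 0.009896 m.

9.90 mm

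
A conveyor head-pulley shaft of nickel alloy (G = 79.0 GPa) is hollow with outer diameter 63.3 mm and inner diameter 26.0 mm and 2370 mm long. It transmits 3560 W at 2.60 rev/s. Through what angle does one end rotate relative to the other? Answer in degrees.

0.245°

ω = 2π·2.60 = 16.34 rad/s, so T = P/ω = 3560 / 16.34 = 217.9 N·m.
J = π(d_o⁴ − d_i⁴)/32 = π(0.0633⁴ − 0.0260⁴)/32 = 1.531×10^-6 m⁴.
θ = T·L/(G·J) = 217.9 × 2.37 / (79.0×10⁹ × 1.531×10^-6) = 4.269×10^-3 rad.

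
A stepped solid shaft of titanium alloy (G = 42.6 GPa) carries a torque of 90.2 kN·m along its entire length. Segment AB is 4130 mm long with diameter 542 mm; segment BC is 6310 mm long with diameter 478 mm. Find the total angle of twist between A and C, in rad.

J_AB = π(0.542)⁴/32 = 8.47×10^-3 m⁴; J_BC = π(0.478)⁴/32 = 5.13×10^-3 m⁴.
θ = (T/G)·Σ L_i/J_i = (90200/42.6×10⁹)·(4.13/8.47×10^-3 + 6.31/5.13×10^-3) = 3.639×10^-3 rad.

0.00364 rad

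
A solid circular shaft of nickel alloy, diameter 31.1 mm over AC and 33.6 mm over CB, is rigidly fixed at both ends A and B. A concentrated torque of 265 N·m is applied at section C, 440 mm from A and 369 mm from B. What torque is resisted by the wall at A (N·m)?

101 N·m

Compatibility: T_A·a/J_AC = T_B·b/J_CB with T_A + T_B = T₀.
J_AC = 9.18×10^-8 m⁴, J_CB = 1.25×10^-7 m⁴, so T_A = T₀·(J_AC/a)/((J_AC/a)+(J_CB/b)) = 101.0 N·m, T_B = 164.0 N·m.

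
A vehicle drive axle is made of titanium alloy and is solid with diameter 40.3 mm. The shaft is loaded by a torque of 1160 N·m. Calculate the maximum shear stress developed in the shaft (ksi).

13.1 ksi

J = πd⁴/32 = π(0.0403)⁴/32 = 2.590×10^-7 m⁴.
τ_max = T·r/J = 1160 × 0.0201 / 2.590×10^-7 = 9.026×10^7 Pa.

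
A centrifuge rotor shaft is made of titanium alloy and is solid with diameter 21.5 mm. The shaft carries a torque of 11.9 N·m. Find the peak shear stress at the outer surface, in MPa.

J = πd⁴/32 = π(0.0215)⁴/32 = 2.098×10^-8 m⁴.
τ_max = T·r/J = 11.90 × 0.0107 / 2.098×10^-8 = 6.098×10^6 Pa.

6.10 MPa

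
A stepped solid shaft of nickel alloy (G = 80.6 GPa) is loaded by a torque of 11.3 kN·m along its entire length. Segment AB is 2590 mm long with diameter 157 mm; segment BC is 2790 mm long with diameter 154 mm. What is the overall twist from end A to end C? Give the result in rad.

0.0132 rad

J_AB = π(0.157)⁴/32 = 5.96×10^-5 m⁴; J_BC = π(0.154)⁴/32 = 5.52×10^-5 m⁴.
θ = (T/G)·Σ L_i/J_i = (11300/80.6×10⁹)·(2.59/5.96×10^-5 + 2.79/5.52×10^-5) = 0.01317 rad.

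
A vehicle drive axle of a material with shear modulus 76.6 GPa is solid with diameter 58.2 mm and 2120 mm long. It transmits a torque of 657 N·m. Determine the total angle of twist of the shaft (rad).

0.0161 rad

J = πd⁴/32 = π(0.0582)⁴/32 = 1.126×10^-6 m⁴.
θ = T·L/(G·J) = 657.0 × 2.12 / (76.6×10⁹ × 1.126×10^-6) = 0.01614 rad.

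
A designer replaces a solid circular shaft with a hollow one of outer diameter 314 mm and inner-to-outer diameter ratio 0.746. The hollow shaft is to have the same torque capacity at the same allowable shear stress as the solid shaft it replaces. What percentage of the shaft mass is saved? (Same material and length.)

Equal τ_max and T ⇒ the solid shaft needs d_s³ = d_o³(1−k⁴), so d_s = 314·(1−0.746⁴)^(1/3) = 277.5 mm.
Area ratio A_h/A_s = d_o²(1−k²)/d_s² = (1−k²)/(1−k⁴)^(2/3) = 0.5678.
Mass saving = 1 − 0.5678 = 43.2 %.

43.2 %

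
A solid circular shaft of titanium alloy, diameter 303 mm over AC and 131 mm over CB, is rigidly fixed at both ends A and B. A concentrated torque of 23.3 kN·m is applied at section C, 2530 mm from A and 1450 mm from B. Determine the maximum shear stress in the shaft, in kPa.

4020 kPa

Compatibility: T_A·a/J_AC = T_B·b/J_CB with T_A + T_B = T₀.
J_AC = 8.28×10^-4 m⁴, J_CB = 2.89×10^-5 m⁴, so T_A = T₀·(J_AC/a)/((J_AC/a)+(J_CB/b)) = 21960 N·m, T_B = 1339 N·m.
τ in each portion: τ_AC = 4.02×10^6 Pa, τ_CB = 3.03×10^6 Pa; maximum is in AC.
τ_max = T_AC·r/J = 21960·0.151/8.28×10^-4 = 4.021×10^6 Pa.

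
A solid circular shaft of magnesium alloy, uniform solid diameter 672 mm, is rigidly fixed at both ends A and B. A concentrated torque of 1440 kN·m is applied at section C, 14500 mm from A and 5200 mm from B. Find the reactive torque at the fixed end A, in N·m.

With uniform GJ and both ends fixed, compatibility θ_AC = θ_CB gives T_A·a = T_B·b, together with T_A + T_B = T₀.
T_A = T₀·b/(a+b) = 1.440e6·5200/19700 = 380100 N·m; T_B = 1.060e6 N·m.

380000 N·m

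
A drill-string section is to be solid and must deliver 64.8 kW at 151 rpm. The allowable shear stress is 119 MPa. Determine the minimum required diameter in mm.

ω = 2π·151/60 = 15.81 rad/s, so T = P/ω = 64.8×10³ / 15.81 = 4098 N·m.
For a solid shaft τ_max = 16T/(πd³), so d = (16T/(π τ_allow))^(1/3) = (16·4098/(π·1.19×10^8))^(1/3) = 0.05598 m.

56.0 mm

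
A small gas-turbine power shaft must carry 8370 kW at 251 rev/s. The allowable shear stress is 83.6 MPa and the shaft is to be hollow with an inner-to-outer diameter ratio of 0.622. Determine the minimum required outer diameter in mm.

72.4 mm

ω = 2π·251 = 1577 rad/s, so T = P/ω = 8370×10³ / 1577 = 5307 N·m.
For a hollow shaft with d_i/d_o = 0.622: τ_max = 16T/(π d_o³ (1−k⁴)), so d_o = [16T/(π τ_allow (1−k⁴))]^(1/3) = [16·5307/(π·8.36×10^7·0.8503)]^(1/3) = 0.07245 m.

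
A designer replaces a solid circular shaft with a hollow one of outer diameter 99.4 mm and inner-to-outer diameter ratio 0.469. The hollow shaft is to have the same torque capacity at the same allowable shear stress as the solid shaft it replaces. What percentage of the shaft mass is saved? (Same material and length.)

Equal τ_max and T ⇒ the solid shaft needs d_s³ = d_o³(1−k⁴), so d_s = 99.4·(1−0.469⁴)^(1/3) = 97.77 mm.
Area ratio A_h/A_s = d_o²(1−k²)/d_s² = (1−k²)/(1−k⁴)^(2/3) = 0.8063.
Mass saving = 1 − 0.8063 = 19.4 %.

19.4 %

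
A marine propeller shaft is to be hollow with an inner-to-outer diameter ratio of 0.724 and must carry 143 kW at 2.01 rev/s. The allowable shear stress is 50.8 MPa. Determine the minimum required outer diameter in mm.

ω = 2π·2.01 = 12.63 rad/s, so T = P/ω = 143×10³ / 12.63 = 11320 N·m.
For a hollow shaft with d_i/d_o = 0.724: τ_max = 16T/(π d_o³ (1−k⁴)), so d_o = [16T/(π τ_allow (1−k⁴))]^(1/3) = [16·11320/(π·5.08×10^7·0.7252)]^(1/3) = 0.1161 m.

116 mm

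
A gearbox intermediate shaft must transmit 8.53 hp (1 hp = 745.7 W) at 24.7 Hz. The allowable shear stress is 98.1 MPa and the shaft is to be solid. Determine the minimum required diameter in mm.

ω = 2π·24.7 = 155.2 rad/s, so T = P/ω = 8.53×745.7 / 155.2 = 40.99 N·m.
For a solid shaft τ_max = 16T/(πd³), so d = (16T/(π τ_allow))^(1/3) = (16·40.99/(π·9.81×10^7))^(1/3) = 0.01286 m.

12.9 mm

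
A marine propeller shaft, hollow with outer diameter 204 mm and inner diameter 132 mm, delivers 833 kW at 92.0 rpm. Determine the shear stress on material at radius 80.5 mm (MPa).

ω = 2π·92.0/60 = 9.634 rad/s, so T = P/ω = 833×10³ / 9.634 = 86460 N·m.
J = π(d_o⁴ − d_i⁴)/32 = π(0.204⁴ − 0.132⁴)/32 = 1.402×10^-4 m⁴.
Shear stress varies linearly with radius: τ = T·r/J = 86460 × 0.0805 / 1.402×10^-4 = 4.964×10^7 Pa.

49.6 MPa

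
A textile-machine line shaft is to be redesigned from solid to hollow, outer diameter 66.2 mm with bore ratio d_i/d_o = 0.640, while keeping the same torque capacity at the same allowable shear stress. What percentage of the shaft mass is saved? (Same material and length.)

Equal τ_max and T ⇒ the solid shaft needs d_s³ = d_o³(1−k⁴), so d_s = 66.2·(1−0.640⁴)^(1/3) = 62.27 mm.
Area ratio A_h/A_s = d_o²(1−k²)/d_s² = (1−k²)/(1−k⁴)^(2/3) = 0.6673.
Mass saving = 1 − 0.6673 = 33.3 %.

33.3 %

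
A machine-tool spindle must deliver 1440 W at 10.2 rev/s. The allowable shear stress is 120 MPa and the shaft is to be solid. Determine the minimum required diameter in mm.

9.84 mm

ω = 2π·10.2 = 64.09 rad/s, so T = P/ω = 1440 / 64.09 = 22.47 N·m.
For a solid shaft τ_max = 16T/(πd³), so d = (16T/(π τ_allow))^(1/3) = (16·22.47/(π·1.20×10^8))^(1/3) = 0.009843 m.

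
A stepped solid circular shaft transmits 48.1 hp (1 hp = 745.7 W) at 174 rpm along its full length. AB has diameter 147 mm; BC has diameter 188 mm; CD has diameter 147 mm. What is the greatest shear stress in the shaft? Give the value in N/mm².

3.16 N/mm²

ω = 2π·174/60 = 18.22 rad/s, so T = P/ω = 48.1×745.7 / 18.22 = 1968 N·m.
Under the same torque, τ_max = 16T/(πd³) is largest where d is smallest — segment AB (d = 147 mm).
τ_max = 16·1968/(π·(0.147)³) = 3.156×10^6 Pa.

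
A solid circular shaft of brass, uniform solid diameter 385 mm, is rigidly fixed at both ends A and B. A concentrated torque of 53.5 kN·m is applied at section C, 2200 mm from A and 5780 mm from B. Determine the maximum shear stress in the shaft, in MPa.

With uniform GJ and both ends fixed, compatibility θ_AC = θ_CB gives T_A·a = T_B·b, together with T_A + T_B = T₀.
T_A = T₀·b/(a+b) = 53500·5780/7980 = 38750 N·m; T_B = 14750 N·m.
τ in each portion: τ_AC = 3.46×10^6 Pa, τ_CB = 1.32×10^6 Pa; maximum is in AC.
τ_max = T_AC·r/J = 38750·0.193/2.16×10^-3 = 3.458×10^6 Pa.

3.46 MPa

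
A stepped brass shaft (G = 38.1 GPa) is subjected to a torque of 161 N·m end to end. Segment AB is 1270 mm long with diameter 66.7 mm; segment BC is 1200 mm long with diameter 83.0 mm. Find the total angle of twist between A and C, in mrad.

3.85 mrad

J_AB = π(0.0667)⁴/32 = 1.94×10^-6 m⁴; J_BC = π(0.0830)⁴/32 = 4.66×10^-6 m⁴.
θ = (T/G)·Σ L_i/J_i = (161.0/38.1×10⁹)·(1.27/1.94×10^-6 + 1.20/4.66×10^-6) = 3.850×10^-3 rad.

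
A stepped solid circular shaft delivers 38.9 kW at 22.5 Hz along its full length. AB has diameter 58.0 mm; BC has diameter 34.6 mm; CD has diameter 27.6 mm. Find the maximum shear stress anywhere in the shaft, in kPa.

66700 kPa

ω = 2π·22.5 = 141.4 rad/s, so T = P/ω = 38.9×10³ / 141.4 = 275.2 N·m.
Under the same torque, τ_max = 16T/(πd³) is largest where d is smallest — segment CD (d = 27.6 mm).
τ_max = 16·275.2/(π·(0.0276)³) = 6.665×10^7 Pa.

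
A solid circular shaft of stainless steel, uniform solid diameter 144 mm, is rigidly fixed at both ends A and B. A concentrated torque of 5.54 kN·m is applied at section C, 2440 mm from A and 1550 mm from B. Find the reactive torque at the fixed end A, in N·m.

2150 N·m

With uniform GJ and both ends fixed, compatibility θ_AC = θ_CB gives T_A·a = T_B·b, together with T_A + T_B = T₀.
T_A = T₀·b/(a+b) = 5540·1550/3990 = 2152 N·m; T_B = 3388 N·m.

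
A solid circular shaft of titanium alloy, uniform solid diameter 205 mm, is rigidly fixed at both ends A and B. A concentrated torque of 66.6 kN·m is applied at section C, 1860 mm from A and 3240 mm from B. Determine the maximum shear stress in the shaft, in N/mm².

25.0 N/mm²

With uniform GJ and both ends fixed, compatibility θ_AC = θ_CB gives T_A·a = T_B·b, together with T_A + T_B = T₀.
T_A = T₀·b/(a+b) = 66600·3240/5100 = 42310 N·m; T_B = 24290 N·m.
τ in each portion: τ_AC = 2.50×10^7 Pa, τ_CB = 1.44×10^7 Pa; maximum is in AC.
τ_max = T_AC·r/J = 42310·0.102/1.73×10^-4 = 2.501×10^7 Pa.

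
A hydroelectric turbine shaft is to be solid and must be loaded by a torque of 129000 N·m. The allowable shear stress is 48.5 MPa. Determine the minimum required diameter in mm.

For a solid shaft τ_max = 16T/(πd³), so d = (16T/(π τ_allow))^(1/3) = (16·129000/(π·4.85×10^7))^(1/3) = 0.2384 m.

238 mm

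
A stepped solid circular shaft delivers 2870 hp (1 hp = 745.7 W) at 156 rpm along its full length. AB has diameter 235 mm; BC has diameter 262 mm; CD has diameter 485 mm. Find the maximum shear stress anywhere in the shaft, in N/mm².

51.4 N/mm²

ω = 2π·156/60 = 16.34 rad/s, so T = P/ω = 2870×745.7 / 16.34 = 131000 N·m.
Under the same torque, τ_max = 16T/(πd³) is largest where d is smallest — segment AB (d = 235 mm).
τ_max = 16·131000/(π·(0.235)³) = 5.141×10^7 Pa.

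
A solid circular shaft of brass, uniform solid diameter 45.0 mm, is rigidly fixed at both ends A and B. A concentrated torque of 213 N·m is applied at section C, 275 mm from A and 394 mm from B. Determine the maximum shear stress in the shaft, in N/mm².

7.01 N/mm²

With uniform GJ and both ends fixed, compatibility θ_AC = θ_CB gives T_A·a = T_B·b, together with T_A + T_B = T₀.
T_A = T₀·b/(a+b) = 213.0·394/669.0 = 125.4 N·m; T_B = 87.56 N·m.
τ in each portion: τ_AC = 7.01×10^6 Pa, τ_CB = 4.89×10^6 Pa; maximum is in AC.
τ_max = T_AC·r/J = 125.4·0.0225/4.03×10^-7 = 7.011×10^6 Pa.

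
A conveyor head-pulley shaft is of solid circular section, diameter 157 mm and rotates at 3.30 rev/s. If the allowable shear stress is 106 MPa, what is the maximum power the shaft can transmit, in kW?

J = πd⁴/32 = π(0.157)⁴/32 = 5.965×10^-5 m⁴.
T_max = τ_allow·J/r = 1.06×10^8 × 5.965×10^-5 / 0.0785 = 80540 N·m.
ω = 2π·3.30 = 20.73 rad/s, so P_max = T_max·ω = 1.670×10^6 W.

1670 kW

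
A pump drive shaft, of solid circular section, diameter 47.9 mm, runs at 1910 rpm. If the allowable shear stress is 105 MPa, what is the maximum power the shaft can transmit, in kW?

453 kW

J = πd⁴/32 = π(0.0479)⁴/32 = 5.168×10^-7 m⁴.
T_max = τ_allow·J/r = 1.05×10^8 × 5.168×10^-7 / 0.0239 = 2266 N·m.
ω = 2π·1910/60 = 200.0 rad/s, so P_max = T_max·ω = 4.532×10^5 W.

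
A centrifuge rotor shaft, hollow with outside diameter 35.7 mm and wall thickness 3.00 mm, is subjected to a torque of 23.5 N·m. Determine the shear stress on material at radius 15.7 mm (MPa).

4.44 MPa

J = π(d_o⁴ − d_i⁴)/32 = π(0.0357⁴ − 0.0297⁴)/32 = 8.308×10^-8 m⁴.
Shear stress varies linearly with radius: τ = T·r/J = 23.50 × 0.0157 / 8.308×10^-8 = 4.441×10^6 Pa.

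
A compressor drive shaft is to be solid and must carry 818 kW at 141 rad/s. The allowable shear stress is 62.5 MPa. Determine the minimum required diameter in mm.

ω = 141 rad/s, so T = P/ω = 818×10³ / 141.0 = 5801 N·m.
For a solid shaft τ_max = 16T/(πd³), so d = (16T/(π τ_allow))^(1/3) = (16·5801/(π·6.25×10^7))^(1/3) = 0.07790 m.

77.9 mm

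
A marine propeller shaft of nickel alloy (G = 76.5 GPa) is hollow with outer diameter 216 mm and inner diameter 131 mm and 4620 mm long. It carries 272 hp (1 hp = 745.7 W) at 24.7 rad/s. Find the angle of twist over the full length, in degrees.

ω = 24.7 rad/s, so T = P/ω = 272×745.7 / 24.70 = 8212 N·m.
J = π(d_o⁴ − d_i⁴)/32 = π(0.216⁴ − 0.131⁴)/32 = 1.848×10^-4 m⁴.
θ = T·L/(G·J) = 8212 × 4.62 / (76.5×10⁹ × 1.848×10^-4) = 2.684×10^-3 rad.

0.154°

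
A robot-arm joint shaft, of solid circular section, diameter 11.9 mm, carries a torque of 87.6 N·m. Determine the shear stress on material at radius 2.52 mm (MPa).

J = πd⁴/32 = π(0.0119)⁴/32 = 1.969×10^-9 m⁴.
Shear stress varies linearly with radius: τ = T·r/J = 87.60 × 0.00252 / 1.969×10^-9 = 1.121×10^8 Pa.

112 MPa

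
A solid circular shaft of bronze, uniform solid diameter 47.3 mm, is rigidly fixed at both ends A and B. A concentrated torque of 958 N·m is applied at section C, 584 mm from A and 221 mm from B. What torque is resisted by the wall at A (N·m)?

With uniform GJ and both ends fixed, compatibility θ_AC = θ_CB gives T_A·a = T_B·b, together with T_A + T_B = T₀.
T_A = T₀·b/(a+b) = 958.0·221/805.0 = 263.0 N·m; T_B = 695.0 N·m.

263 N·m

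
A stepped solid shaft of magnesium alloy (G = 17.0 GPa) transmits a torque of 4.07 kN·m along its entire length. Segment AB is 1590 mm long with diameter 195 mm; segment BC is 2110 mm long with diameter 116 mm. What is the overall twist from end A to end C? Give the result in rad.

J_AB = π(0.195)⁴/32 = 1.42×10^-4 m⁴; J_BC = π(0.116)⁴/32 = 1.78×10^-5 m⁴.
θ = (T/G)·Σ L_i/J_i = (4070/17.0×10⁹)·(1.59/1.42×10^-4 + 2.11/1.78×10^-5) = 0.03110 rad.

0.0311 rad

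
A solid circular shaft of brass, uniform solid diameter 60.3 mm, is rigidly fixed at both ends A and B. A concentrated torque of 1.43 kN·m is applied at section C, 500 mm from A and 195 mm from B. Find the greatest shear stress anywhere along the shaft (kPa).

23900 kPa

With uniform GJ and both ends fixed, compatibility θ_AC = θ_CB gives T_A·a = T_B·b, together with T_A + T_B = T₀.
T_A = T₀·b/(a+b) = 1430·195/695.0 = 401.2 N·m; T_B = 1029 N·m.
τ in each portion: τ_AC = 9.32×10^6 Pa, τ_CB = 2.39×10^7 Pa; maximum is in CB.
τ_max = T_CB·r/J = 1029·0.0301/1.30×10^-6 = 2.390×10^7 Pa.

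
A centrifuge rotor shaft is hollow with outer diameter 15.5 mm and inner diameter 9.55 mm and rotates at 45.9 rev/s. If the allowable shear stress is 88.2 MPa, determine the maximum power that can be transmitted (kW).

J = π(d_o⁴ − d_i⁴)/32 = π(0.0155⁴ − 0.00955⁴)/32 = 4.850×10^-9 m⁴.
T_max = τ_allow·J/r = 8.82×10^7 × 4.850×10^-9 / 0.00775 = 55.20 N·m.
ω = 2π·45.9 = 288.4 rad/s, so P_max = T_max·ω = 1.592×10^4 W.

15.9 kW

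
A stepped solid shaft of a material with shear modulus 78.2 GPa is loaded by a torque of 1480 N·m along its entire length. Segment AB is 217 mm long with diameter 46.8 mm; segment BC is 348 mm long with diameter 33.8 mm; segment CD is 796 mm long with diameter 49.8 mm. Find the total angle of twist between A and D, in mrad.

85.1 mrad

J_AB = π(0.0468)⁴/32 = 4.71×10^-7 m⁴; J_BC = π(0.0338)⁴/32 = 1.28×10^-7 m⁴; J_CD = π(0.0498)⁴/32 = 6.04×10^-7 m⁴.
θ = (T/G)·Σ L_i/J_i = (1480/78.2×10⁹)·(0.217/4.71×10^-7 + 0.348/1.28×10^-7 + 0.796/6.04×10^-7) = 0.08507 rad.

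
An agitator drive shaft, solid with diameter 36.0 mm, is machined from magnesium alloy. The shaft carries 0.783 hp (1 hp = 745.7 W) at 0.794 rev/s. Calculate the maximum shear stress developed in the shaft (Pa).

1.28e7 Pa

ω = 2π·0.794 = 4.989 rad/s, so T = P/ω = 0.783×745.7 / 4.989 = 117.0 N·m.
J = πd⁴/32 = π(0.0360)⁴/32 = 1.649×10^-7 m⁴.
τ_max = T·r/J = 117.0 × 0.0180 / 1.649×10^-7 = 1.278×10^7 Pa.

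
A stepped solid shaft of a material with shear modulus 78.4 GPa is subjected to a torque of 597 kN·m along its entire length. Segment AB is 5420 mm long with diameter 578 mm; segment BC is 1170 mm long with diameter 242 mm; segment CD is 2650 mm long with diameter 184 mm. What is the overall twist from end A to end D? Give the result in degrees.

J_AB = π(0.578)⁴/32 = 0.0110 m⁴; J_BC = π(0.242)⁴/32 = 3.37×10^-4 m⁴; J_CD = π(0.184)⁴/32 = 1.13×10^-4 m⁴.
θ = (T/G)·Σ L_i/J_i = (597000/78.4×10⁹)·(5.42/0.0110 + 1.17/3.37×10^-4 + 2.65/1.13×10^-4) = 0.2095 rad.

12.0°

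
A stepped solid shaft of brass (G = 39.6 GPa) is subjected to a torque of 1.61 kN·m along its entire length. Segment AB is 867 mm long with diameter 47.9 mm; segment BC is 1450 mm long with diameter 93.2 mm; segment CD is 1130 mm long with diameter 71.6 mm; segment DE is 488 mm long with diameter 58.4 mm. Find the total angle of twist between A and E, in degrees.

6.38°

J_AB = π(0.0479)⁴/32 = 5.17×10^-7 m⁴; J_BC = π(0.0932)⁴/32 = 7.41×10^-6 m⁴; J_CD = π(0.0716)⁴/32 = 2.58×10^-6 m⁴; J_DE = π(0.0584)⁴/32 = 1.14×10^-6 m⁴.
θ = (T/G)·Σ L_i/J_i = (1610/39.6×10⁹)·(0.867/5.17×10^-7 + 1.45/7.41×10^-6 + 1.13/2.58×10^-6 + 0.488/1.14×10^-6) = 0.1113 rad.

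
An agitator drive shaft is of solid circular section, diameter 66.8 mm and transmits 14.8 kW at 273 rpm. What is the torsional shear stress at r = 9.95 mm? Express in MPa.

ω = 2π·273/60 = 28.59 rad/s, so T = P/ω = 14.8×10³ / 28.59 = 517.7 N·m.
J = πd⁴/32 = π(0.0668)⁴/32 = 1.955×10^-6 m⁴.
Shear stress varies linearly with radius: τ = T·r/J = 517.7 × 0.00995 / 1.955×10^-6 = 2.635×10^6 Pa.

2.64 MPa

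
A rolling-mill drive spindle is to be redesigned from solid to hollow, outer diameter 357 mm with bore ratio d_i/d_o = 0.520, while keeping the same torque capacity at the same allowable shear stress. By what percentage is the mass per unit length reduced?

Equal τ_max and T ⇒ the solid shaft needs d_s³ = d_o³(1−k⁴), so d_s = 357·(1−0.520⁴)^(1/3) = 348.1 mm.
Area ratio A_h/A_s = d_o²(1−k²)/d_s² = (1−k²)/(1−k⁴)^(2/3) = 0.7675.
Mass saving = 1 − 0.7675 = 23.3 %.

23.3 %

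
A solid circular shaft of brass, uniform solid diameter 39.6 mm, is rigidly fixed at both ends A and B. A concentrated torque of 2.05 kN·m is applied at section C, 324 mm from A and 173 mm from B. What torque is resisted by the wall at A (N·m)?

714 N·m

With uniform GJ and both ends fixed, compatibility θ_AC = θ_CB gives T_A·a = T_B·b, together with T_A + T_B = T₀.
T_A = T₀·b/(a+b) = 2050·173/497.0 = 713.6 N·m; T_B = 1336 N·m.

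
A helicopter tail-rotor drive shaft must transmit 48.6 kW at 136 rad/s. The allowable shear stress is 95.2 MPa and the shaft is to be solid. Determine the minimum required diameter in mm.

26.7 mm

ω = 136 rad/s, so T = P/ω = 48.6×10³ / 136.0 = 357.4 N·m.
For a solid shaft τ_max = 16T/(πd³), so d = (16T/(π τ_allow))^(1/3) = (16·357.4/(π·9.52×10^7))^(1/3) = 0.02674 m.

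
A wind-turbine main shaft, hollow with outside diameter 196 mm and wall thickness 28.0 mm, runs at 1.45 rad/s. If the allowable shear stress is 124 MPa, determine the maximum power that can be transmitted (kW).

J = π(d_o⁴ − d_i⁴)/32 = π(0.196⁴ − 0.140⁴)/32 = 1.072×10^-4 m⁴.
T_max = τ_allow·J/r = 1.24×10^8 × 1.072×10^-4 / 0.0980 = 135600 N·m.
ω = 1.45 rad/s, so P_max = T_max·ω = 1.966×10^5 W.

197 kW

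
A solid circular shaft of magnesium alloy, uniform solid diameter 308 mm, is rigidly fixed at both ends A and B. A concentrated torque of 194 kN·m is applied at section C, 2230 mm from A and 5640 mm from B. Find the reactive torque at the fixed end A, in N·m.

With uniform GJ and both ends fixed, compatibility θ_AC = θ_CB gives T_A·a = T_B·b, together with T_A + T_B = T₀.
T_A = T₀·b/(a+b) = 194000·5640/7870 = 139000 N·m; T_B = 54970 N·m.

139000 N·m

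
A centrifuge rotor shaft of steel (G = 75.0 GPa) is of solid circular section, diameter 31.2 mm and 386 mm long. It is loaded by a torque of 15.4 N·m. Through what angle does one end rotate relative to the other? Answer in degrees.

J = πd⁴/32 = π(0.0312)⁴/32 = 9.303×10^-8 m⁴.
θ = T·L/(G·J) = 15.40 × 0.386 / (75.0×10⁹ × 9.303×10^-8) = 8.520×10^-4 rad.

0.0488°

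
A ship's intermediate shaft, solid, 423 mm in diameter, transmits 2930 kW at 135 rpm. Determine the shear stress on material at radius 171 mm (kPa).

11300 kPa

ω = 2π·135/60 = 14.14 rad/s, so T = P/ω = 2930×10³ / 14.14 = 207300 N·m.
J = πd⁴/32 = π(0.423)⁴/32 = 3.143×10^-3 m⁴.
Shear stress varies linearly with radius: τ = T·r/J = 207300 × 0.171 / 3.143×10^-3 = 1.128×10^7 Pa.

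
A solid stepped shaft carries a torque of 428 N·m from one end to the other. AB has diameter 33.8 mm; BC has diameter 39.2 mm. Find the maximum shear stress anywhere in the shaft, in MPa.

Under the same torque, τ_max = 16T/(πd³) is largest where d is smallest — segment AB (d = 33.8 mm).
τ_max = 16·428.0/(π·(0.0338)³) = 5.645×10^7 Pa.

56.4 MPa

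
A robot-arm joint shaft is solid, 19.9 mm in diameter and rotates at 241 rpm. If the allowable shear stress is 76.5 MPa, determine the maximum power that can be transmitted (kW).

2.99 kW

J = πd⁴/32 = π(0.0199)⁴/32 = 1.540×10^-8 m⁴.
T_max = τ_allow·J/r = 7.65×10^7 × 1.540×10^-8 / 0.00995 = 118.4 N·m.
ω = 2π·241/60 = 25.24 rad/s, so P_max = T_max·ω = 2987 W.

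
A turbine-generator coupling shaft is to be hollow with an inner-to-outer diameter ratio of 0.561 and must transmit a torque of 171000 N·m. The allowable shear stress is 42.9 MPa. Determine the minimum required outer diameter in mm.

For a hollow shaft with d_i/d_o = 0.561: τ_max = 16T/(π d_o³ (1−k⁴)), so d_o = [16T/(π τ_allow (1−k⁴))]^(1/3) = [16·171000/(π·4.29×10^7·0.9010)]^(1/3) = 0.2824 m.

282 mm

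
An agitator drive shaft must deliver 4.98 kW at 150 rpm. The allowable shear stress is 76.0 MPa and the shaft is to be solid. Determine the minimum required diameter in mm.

ω = 2π·150/60 = 15.71 rad/s, so T = P/ω = 4.98×10³ / 15.71 = 317.0 N·m.
For a solid shaft τ_max = 16T/(πd³), so d = (16T/(π τ_allow))^(1/3) = (16·317.0/(π·7.60×10^7))^(1/3) = 0.02770 m.

27.7 mm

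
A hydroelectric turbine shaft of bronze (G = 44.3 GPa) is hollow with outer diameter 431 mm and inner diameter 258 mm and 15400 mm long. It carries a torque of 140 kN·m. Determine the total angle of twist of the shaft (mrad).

J = π(d_o⁴ − d_i⁴)/32 = π(0.431⁴ − 0.258⁴)/32 = 2.953×10^-3 m⁴.
θ = T·L/(G·J) = 140000 × 15.4 / (44.3×10⁹ × 2.953×10^-3) = 0.01648 rad.

16.5 mrad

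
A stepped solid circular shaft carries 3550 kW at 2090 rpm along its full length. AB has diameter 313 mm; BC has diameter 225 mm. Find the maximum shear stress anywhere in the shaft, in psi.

ω = 2π·2090/60 = 218.9 rad/s, so T = P/ω = 3550×10³ / 218.9 = 16220 N·m.
Under the same torque, τ_max = 16T/(πd³) is largest where d is smallest — segment BC (d = 225 mm).
τ_max = 16·16220/(π·(0.225)³) = 7.252×10^6 Pa.

1050 psi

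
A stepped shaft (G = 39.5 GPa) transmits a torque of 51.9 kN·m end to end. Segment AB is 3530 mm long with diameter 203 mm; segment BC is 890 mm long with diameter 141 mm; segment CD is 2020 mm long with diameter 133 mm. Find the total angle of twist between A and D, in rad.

J_AB = π(0.203)⁴/32 = 1.67×10^-4 m⁴; J_BC = π(0.141)⁴/32 = 3.88×10^-5 m⁴; J_CD = π(0.133)⁴/32 = 3.07×10^-5 m⁴.
θ = (T/G)·Σ L_i/J_i = (51900/39.5×10⁹)·(3.53/1.67×10^-4 + 0.890/3.88×10^-5 + 2.02/3.07×10^-5) = 0.1444 rad.

0.144 rad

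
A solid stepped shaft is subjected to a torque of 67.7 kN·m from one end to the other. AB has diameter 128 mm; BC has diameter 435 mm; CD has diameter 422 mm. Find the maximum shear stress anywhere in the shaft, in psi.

23800 psi

Under the same torque, τ_max = 16T/(πd³) is largest where d is smallest — segment AB (d = 128 mm).
τ_max = 16·67700/(π·(0.128)³) = 1.644×10^8 Pa.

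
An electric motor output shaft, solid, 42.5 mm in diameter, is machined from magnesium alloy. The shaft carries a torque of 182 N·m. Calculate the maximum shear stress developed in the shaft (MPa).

12.1 MPa

J = πd⁴/32 = π(0.0425)⁴/32 = 3.203×10^-7 m⁴.
τ_max = T·r/J = 182.0 × 0.0213 / 3.203×10^-7 = 1.207×10^7 Pa.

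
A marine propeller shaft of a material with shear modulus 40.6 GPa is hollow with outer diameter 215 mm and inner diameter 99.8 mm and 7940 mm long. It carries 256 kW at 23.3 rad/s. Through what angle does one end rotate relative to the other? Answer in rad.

0.0107 rad

ω = 23.3 rad/s, so T = P/ω = 256×10³ / 23.30 = 10990 N·m.
J = π(d_o⁴ − d_i⁴)/32 = π(0.215⁴ − 0.0998⁴)/32 = 2.000×10^-4 m⁴.
θ = T·L/(G·J) = 10990 × 7.94 / (40.6×10⁹ × 2.000×10^-4) = 0.01074 rad.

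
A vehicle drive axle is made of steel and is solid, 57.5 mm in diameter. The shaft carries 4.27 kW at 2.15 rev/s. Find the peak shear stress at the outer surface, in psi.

ω = 2π·2.15 = 13.51 rad/s, so T = P/ω = 4.27×10³ / 13.51 = 316.1 N·m.
J = πd⁴/32 = π(0.0575)⁴/32 = 1.073×10^-6 m⁴.
τ_max = T·r/J = 316.1 × 0.0288 / 1.073×10^-6 = 8.468×10^6 Pa.

1230 psi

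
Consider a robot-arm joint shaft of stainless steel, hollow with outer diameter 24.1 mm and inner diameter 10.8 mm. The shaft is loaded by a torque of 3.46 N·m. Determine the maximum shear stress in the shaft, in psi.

J = π(d_o⁴ − d_i⁴)/32 = π(0.0241⁴ − 0.0108⁴)/32 = 3.178×10^-8 m⁴.
τ_max = T·r/J = 3.460 × 0.0120 / 3.178×10^-8 = 1.312×10^6 Pa.

190 psi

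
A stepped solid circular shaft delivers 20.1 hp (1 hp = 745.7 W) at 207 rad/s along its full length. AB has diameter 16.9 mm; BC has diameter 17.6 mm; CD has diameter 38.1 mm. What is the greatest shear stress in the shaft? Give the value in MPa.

ω = 207 rad/s, so T = P/ω = 20.1×745.7 / 207.0 = 72.41 N·m.
Under the same torque, τ_max = 16T/(πd³) is largest where d is smallest — segment AB (d = 16.9 mm).
τ_max = 16·72.41/(π·(0.0169)³) = 7.640×10^7 Pa.

76.4 MPa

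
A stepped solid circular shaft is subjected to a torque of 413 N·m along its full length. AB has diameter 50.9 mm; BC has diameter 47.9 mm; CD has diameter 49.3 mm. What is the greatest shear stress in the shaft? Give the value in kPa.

19100 kPa

Under the same torque, τ_max = 16T/(πd³) is largest where d is smallest — segment BC (d = 47.9 mm).
τ_max = 16·413.0/(π·(0.0479)³) = 1.914×10^7 Pa.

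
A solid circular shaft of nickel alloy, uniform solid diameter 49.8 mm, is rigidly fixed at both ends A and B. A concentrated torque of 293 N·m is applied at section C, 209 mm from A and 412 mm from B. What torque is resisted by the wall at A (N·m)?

With uniform GJ and both ends fixed, compatibility θ_AC = θ_CB gives T_A·a = T_B·b, together with T_A + T_B = T₀.
T_A = T₀·b/(a+b) = 293.0·412/621.0 = 194.4 N·m; T_B = 98.61 N·m.

194 N·m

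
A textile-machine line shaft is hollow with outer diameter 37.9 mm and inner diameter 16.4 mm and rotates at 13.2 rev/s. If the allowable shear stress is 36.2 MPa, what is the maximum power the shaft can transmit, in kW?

31.0 kW

J = π(d_o⁴ − d_i⁴)/32 = π(0.0379⁴ − 0.0164⁴)/32 = 1.955×10^-7 m⁴.
T_max = τ_allow·J/r = 3.62×10^7 × 1.955×10^-7 / 0.0189 = 373.4 N·m.
ω = 2π·13.2 = 82.94 rad/s, so P_max = T_max·ω = 3.097×10^4 W.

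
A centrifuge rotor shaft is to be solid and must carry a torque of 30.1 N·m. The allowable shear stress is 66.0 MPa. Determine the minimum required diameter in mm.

13.2 mm

For a solid shaft τ_max = 16T/(πd³), so d = (16T/(π τ_allow))^(1/3) = (16·30.10/(π·6.60×10^7))^(1/3) = 0.01324 m.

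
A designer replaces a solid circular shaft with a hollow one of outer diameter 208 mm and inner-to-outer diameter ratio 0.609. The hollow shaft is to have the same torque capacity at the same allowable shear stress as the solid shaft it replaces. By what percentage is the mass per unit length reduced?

Equal τ_max and T ⇒ the solid shaft needs d_s³ = d_o³(1−k⁴), so d_s = 208·(1−0.609⁴)^(1/3) = 198.0 mm.
Area ratio A_h/A_s = d_o²(1−k²)/d_s² = (1−k²)/(1−k⁴)^(2/3) = 0.6943.
Mass saving = 1 − 0.6943 = 30.6 %.

30.6 %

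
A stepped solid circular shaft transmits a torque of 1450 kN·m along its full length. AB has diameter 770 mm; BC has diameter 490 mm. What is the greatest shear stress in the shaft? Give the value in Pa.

Under the same torque, τ_max = 16T/(πd³) is largest where d is smallest — segment BC (d = 490 mm).
τ_max = 16·1.450e6/(π·(0.490)³) = 6.277×10^7 Pa.

6.28e7 Pa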